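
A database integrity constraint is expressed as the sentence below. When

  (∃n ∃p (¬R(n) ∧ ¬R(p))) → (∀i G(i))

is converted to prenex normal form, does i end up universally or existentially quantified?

universal

Rewrite implications/biconditionals: A → B as ¬A ∨ B.
  ¬(∃n ∃p (¬R(n) ∧ ¬R(p))) ∨ (∀i G(i))
Move each ¬ inward, flipping quantifiers it crosses:
  (∀n ∀p (R(n) ∨ R(p))) ∨ (∀i G(i))
All bound variables are already distinct, so no renaming is needed.
Pull the quantifiers to the front (each side's bound variable is not free in the other side):
  ∀n ∀p ∀i (R(n) ∨ R(p) ∨ G(i))
The quantifier ∀i sits under an even number of negations (counting the antecedent side of each →), so it remains universal.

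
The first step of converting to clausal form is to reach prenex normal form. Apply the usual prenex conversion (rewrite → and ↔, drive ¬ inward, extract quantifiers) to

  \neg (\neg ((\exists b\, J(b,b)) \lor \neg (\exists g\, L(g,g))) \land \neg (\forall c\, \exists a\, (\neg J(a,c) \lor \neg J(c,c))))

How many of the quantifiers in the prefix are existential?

Drive negations inward (¬∀x A ≡ ∃x ¬A, ¬∃x A ≡ ∀x ¬A, De Morgan for ∧/∨):
  (\exists b\, J(b,b)) \lor (\forall g\, \neg L(g,g)) \lor (\forall c\, \exists a\, (\neg J(a,c) \lor \neg J(c,c)))
Extract every quantifier outward, since the variables are now distinct and don't occur free across branches:
  \exists b\, \forall g\, \forall c\, \exists a\, (J(b,b) \lor \neg L(g,g) \lor \neg J(a,c) \lor \neg J(c,c))
The prefix is \exists b \forall g \forall c \exists a: 2 universal, 2 existential.

2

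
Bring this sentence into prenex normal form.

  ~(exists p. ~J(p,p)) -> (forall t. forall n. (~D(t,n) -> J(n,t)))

exists p. forall t. forall n. (~J(p,p) | D(t,n) | J(n,t))

Rewrite implications/biconditionals: A → B as ¬A ∨ B.
  ~~(exists p. ~J(p,p)) | (forall t. forall n. (~~D(t,n) | J(n,t)))
Push ¬ through the quantifiers and connectives to reach negation normal form:
  (exists p. ~J(p,p)) | (forall t. forall n. (D(t,n) | J(n,t)))
All bound variables are already distinct, so no renaming is needed.
Finally move all quantifiers to the prefix:
  exists p. forall t. forall n. (~J(p,p) | D(t,n) | J(n,t))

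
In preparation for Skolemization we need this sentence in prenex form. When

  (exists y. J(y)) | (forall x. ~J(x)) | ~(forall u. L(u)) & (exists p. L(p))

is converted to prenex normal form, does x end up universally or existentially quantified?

universal

Move each ¬ inward, flipping quantifiers it crosses:
  (exists y. J(y)) | (forall x. ~J(x)) | (exists u. ~L(u)) & (exists p. L(p))
All bound variables are already distinct, so no renaming is needed.
Pull the quantifiers to the front (each side's bound variable is not free in the other side):
  exists y. forall x. exists u. exists p. (J(y) | ~J(x) | ~L(u) & L(p))
The quantifier forall x sits under an even number of negations, so it remains universal.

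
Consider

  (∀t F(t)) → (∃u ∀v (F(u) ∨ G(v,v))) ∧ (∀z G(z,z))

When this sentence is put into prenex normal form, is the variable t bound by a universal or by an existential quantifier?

existential

Eliminate → and ↔ using ¬ and ∨.
  ¬(∀t F(t)) ∨ (∃u ∀v (F(u) ∨ G(v,v))) ∧ (∀z G(z,z))
Move each ¬ inward, flipping quantifiers it crosses:
  (∃t ¬F(t)) ∨ (∃u ∀v (F(u) ∨ G(v,v))) ∧ (∀z G(z,z))
Finally move all quantifiers to the prefix:
  ∃t ∃u ∀v ∀z (¬F(t) ∨ (F(u) ∨ G(v,v)) ∧ G(z,z))
The quantifier ∀t sits under an odd number of negations (counting the antecedent side of each →), so it flips to ∃t.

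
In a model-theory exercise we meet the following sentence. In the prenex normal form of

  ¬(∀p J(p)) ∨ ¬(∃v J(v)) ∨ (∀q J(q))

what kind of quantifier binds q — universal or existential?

universal

Drive negations inward (¬∀x A ≡ ∃x ¬A, ¬∃x A ≡ ∀x ¬A, De Morgan for ∧/∨):
  (∃p ¬J(p)) ∨ (∀v ¬J(v)) ∨ (∀q J(q))
Pull the quantifiers to the front (each side's bound variable is not free in the other side):
  ∃p ∀v ∀q (¬J(p) ∨ ¬J(v) ∨ J(q))
The quantifier ∀q sits under an even number of negations, so it remains universal.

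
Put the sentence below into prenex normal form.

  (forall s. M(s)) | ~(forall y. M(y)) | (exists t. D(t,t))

forall s. exists y. exists t. (M(s) | ~M(y) | D(t,t))

Drive negations inward (¬∀x A ≡ ∃x ¬A, ¬∃x A ≡ ∀x ¬A, De Morgan for ∧/∨):
  (forall s. M(s)) | (exists y. ~M(y)) | (exists t. D(t,t))
All bound variables are already distinct, so no renaming is needed.
Pull the quantifiers to the front (each side's bound variable is not free in the other side):
  forall s. exists y. exists t. (M(s) | ~M(y) | D(t,t))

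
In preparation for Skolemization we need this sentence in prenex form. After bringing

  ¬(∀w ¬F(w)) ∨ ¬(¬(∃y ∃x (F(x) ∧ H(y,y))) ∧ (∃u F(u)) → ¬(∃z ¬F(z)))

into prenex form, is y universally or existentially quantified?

First replace A → B with ¬A ∨ B.
  ¬(∀w ¬F(w)) ∨ ¬(¬(¬(∃y ∃x (F(x) ∧ H(y,y))) ∧ (∃u F(u))) ∨ ¬(∃z ¬F(z)))
Drive negations inward (¬∀x A ≡ ∃x ¬A, ¬∃x A ≡ ∀x ¬A, De Morgan for ∧/∨):
  (∃w F(w)) ∨ (∀y ∀x (¬F(x) ∨ ¬H(y,y))) ∧ (∃u F(u)) ∧ (∃z ¬F(z))
Extract every quantifier outward, since the variables are now distinct and don't occur free across branches:
  ∃w ∀y ∀x ∃u ∃z (F(w) ∨ (¬F(x) ∨ ¬H(y,y)) ∧ F(u) ∧ ¬F(z))
The quantifier ∃y sits under an odd number of negations (counting the antecedent side of each →), so it flips to ∀y.

universal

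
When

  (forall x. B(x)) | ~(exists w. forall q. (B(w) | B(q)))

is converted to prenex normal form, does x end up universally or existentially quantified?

Push ¬ through the quantifiers and connectives to reach negation normal form:
  (forall x. B(x)) | (forall w. exists q. (~B(w) & ~B(q)))
All bound variables are already distinct, so no renaming is needed.
Extract every quantifier outward, since the variables are now distinct and don't occur free across branches:
  forall x. forall w. exists q. (B(x) | ~B(w) & ~B(q))
The quantifier forall x sits under an even number of negations, so it remains universal.

universal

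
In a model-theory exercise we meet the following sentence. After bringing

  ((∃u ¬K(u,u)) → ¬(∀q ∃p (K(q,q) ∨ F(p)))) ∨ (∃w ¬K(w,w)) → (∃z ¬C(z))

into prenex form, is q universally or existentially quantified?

universal

Eliminate → and ↔ using ¬ and ∨.
  ¬(¬(∃u ¬K(u,u)) ∨ ¬(∀q ∃p (K(q,q) ∨ F(p))) ∨ (∃w ¬K(w,w))) ∨ (∃z ¬C(z))
Move each ¬ inward, flipping quantifiers it crosses:
  (∃u ¬K(u,u)) ∧ (∀q ∃p (K(q,q) ∨ F(p))) ∧ (∀w K(w,w)) ∨ (∃z ¬C(z))
All bound variables are already distinct, so no renaming is needed.
Finally move all quantifiers to the prefix:
  ∃u ∀q ∃p ∀w ∃z (¬K(u,u) ∧ (K(q,q) ∨ F(p)) ∧ K(w,w) ∨ ¬C(z))
The quantifier ∀q sits under an even number of negations (counting the antecedent side of each →), so it remains universal.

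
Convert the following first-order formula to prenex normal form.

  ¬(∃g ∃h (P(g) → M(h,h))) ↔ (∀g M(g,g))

∃g ∃h ∀u ∃c ∀x1 ∀a ((¬P(g) ∨ M(h,h) ∨ M(u,u)) ∧ (¬M(c,c) ∨ P(x1) ∧ ¬M(a,a)))

First replace A → B with ¬A ∨ B; A ↔ B as (¬A ∨ B) ∧ (¬B ∨ A).
  (¬¬(∃g ∃h (¬P(g) ∨ M(h,h))) ∨ (∀g M(g,g))) ∧ (¬(∀g M(g,g)) ∨ ¬(∃g ∃h (¬P(g) ∨ M(h,h))))
Push ¬ through the quantifiers and connectives to reach negation normal form:
  ((∃g ∃h (¬P(g) ∨ M(h,h))) ∨ (∀g M(g,g))) ∧ ((∃g ¬M(g,g)) ∨ (∀g ∀h (P(g) ∧ ¬M(h,h))))
Rename bound variables to avoid capture: g↦u, g↦c, g↦x1, h↦a.
  ((∃g ∃h (¬P(g) ∨ M(h,h))) ∨ (∀u M(u,u))) ∧ ((∃c ¬M(c,c)) ∨ (∀x1 ∀a (P(x1) ∧ ¬M(a,a))))
Finally move all quantifiers to the prefix:
  ∃g ∃h ∀u ∃c ∀x1 ∀a ((¬P(g) ∨ M(h,h) ∨ M(u,u)) ∧ (¬M(c,c) ∨ P(x1) ∧ ¬M(a,a)))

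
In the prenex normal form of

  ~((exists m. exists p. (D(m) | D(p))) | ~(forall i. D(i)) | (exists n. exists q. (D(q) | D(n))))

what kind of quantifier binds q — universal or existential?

universal

Drive negations inward (¬∀x A ≡ ∃x ¬A, ¬∃x A ≡ ∀x ¬A, De Morgan for ∧/∨):
  (forall m. forall p. (~D(m) & ~D(p))) & (forall i. D(i)) & (forall n. forall q. (~D(q) & ~D(n)))
All bound variables are already distinct, so no renaming is needed.
Extract every quantifier outward, since the variables are now distinct and don't occur free across branches:
  forall m. forall p. forall i. forall n. forall q. (~D(m) & ~D(p) & D(i) & ~D(q) & ~D(n))
The quantifier exists q sits under an odd number of negations, so it flips to forall q.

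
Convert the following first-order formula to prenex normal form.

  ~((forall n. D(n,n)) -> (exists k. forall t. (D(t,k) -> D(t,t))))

forall n. forall k. exists t. (D(n,n) & D(t,k) & ~D(t,t))

First replace A → B with ¬A ∨ B.
  ~(~(forall n. D(n,n)) | (exists k. forall t. (~D(t,k) | D(t,t))))
Push ¬ through the quantifiers and connectives to reach negation normal form:
  (forall n. D(n,n)) & (forall k. exists t. (D(t,k) & ~D(t,t)))
Extract every quantifier outward, since the variables are now distinct and don't occur free across branches:
  forall n. forall k. exists t. (D(n,n) & D(t,k) & ~D(t,t))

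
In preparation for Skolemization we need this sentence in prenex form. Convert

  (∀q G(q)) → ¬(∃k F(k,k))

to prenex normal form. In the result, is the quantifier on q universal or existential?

existential

Rewrite implications/biconditionals: A → B as ¬A ∨ B.
  ¬(∀q G(q)) ∨ ¬(∃k F(k,k))
Push ¬ through the quantifiers and connectives to reach negation normal form:
  (∃q ¬G(q)) ∨ (∀k ¬F(k,k))
Finally move all quantifiers to the prefix:
  ∃q ∀k (¬G(q) ∨ ¬F(k,k))
The quantifier ∀q sits under an odd number of negations (counting the antecedent side of each →), so it flips to ∃q.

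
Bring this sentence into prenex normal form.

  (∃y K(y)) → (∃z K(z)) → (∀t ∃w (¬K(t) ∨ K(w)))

∀y ∀z ∀t ∃w (¬K(y) ∨ ¬K(z) ∨ ¬K(t) ∨ K(w))

Rewrite implications/biconditionals: A → B as ¬A ∨ B.
  ¬(∃y K(y)) ∨ ¬(∃z K(z)) ∨ (∀t ∃w (¬K(t) ∨ K(w)))
Move each ¬ inward, flipping quantifiers it crosses:
  (∀y ¬K(y)) ∨ (∀z ¬K(z)) ∨ (∀t ∃w (¬K(t) ∨ K(w)))
All bound variables are already distinct, so no renaming is needed.
Pull the quantifiers to the front (each side's bound variable is not free in the other side):
  ∀y ∀z ∀t ∃w (¬K(y) ∨ ¬K(z) ∨ ¬K(t) ∨ K(w))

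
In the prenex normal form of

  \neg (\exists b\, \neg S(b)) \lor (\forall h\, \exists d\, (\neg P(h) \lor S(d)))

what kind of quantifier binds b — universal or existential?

universal

Move each ¬ inward, flipping quantifiers it crosses:
  (\forall b\, S(b)) \lor (\forall h\, \exists d\, (\neg P(h) \lor S(d)))
All bound variables are already distinct, so no renaming is needed.
Extract every quantifier outward, since the variables are now distinct and don't occur free across branches:
  \forall b\, \forall h\, \exists d\, (S(b) \lor \neg P(h) \lor S(d))
The quantifier \exists b sits under an odd number of negations, so it flips to \forall b.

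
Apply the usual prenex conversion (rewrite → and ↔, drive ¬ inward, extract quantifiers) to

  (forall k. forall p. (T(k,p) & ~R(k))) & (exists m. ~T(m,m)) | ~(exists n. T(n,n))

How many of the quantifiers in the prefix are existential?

Push ¬ through the quantifiers and connectives to reach negation normal form:
  (forall k. forall p. (T(k,p) & ~R(k))) & (exists m. ~T(m,m)) | (forall n. ~T(n,n))
Extract every quantifier outward, since the variables are now distinct and don't occur free across branches:
  forall k. forall p. exists m. forall n. (T(k,p) & ~R(k) & ~T(m,m) | ~T(n,n))
The prefix is forall k forall p exists m forall n: 3 universal, 1 existential.

1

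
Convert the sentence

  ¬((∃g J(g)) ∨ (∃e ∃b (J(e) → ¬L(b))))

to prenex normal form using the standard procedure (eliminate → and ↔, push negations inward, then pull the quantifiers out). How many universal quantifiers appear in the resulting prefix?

First replace A → B with ¬A ∨ B.
  ¬((∃g J(g)) ∨ (∃e ∃b (¬J(e) ∨ ¬L(b))))
Push ¬ through the quantifiers and connectives to reach negation normal form:
  (∀g ¬J(g)) ∧ (∀e ∀b (J(e) ∧ L(b)))
All bound variables are already distinct, so no renaming is needed.
Finally move all quantifiers to the prefix:
  ∀g ∀e ∀b (¬J(g) ∧ J(e) ∧ L(b))
The prefix is ∀g ∀e ∀b: 3 universal, 0 existential.

3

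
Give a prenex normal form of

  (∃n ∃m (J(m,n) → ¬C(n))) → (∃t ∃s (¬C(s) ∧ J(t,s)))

∀n ∀m ∃t ∃s (J(m,n) ∧ C(n) ∨ ¬C(s) ∧ J(t,s))

Rewrite implications/biconditionals: A → B as ¬A ∨ B.
  ¬(∃n ∃m (¬J(m,n) ∨ ¬C(n))) ∨ (∃t ∃s (¬C(s) ∧ J(t,s)))
Push ¬ through the quantifiers and connectives to reach negation normal form:
  (∀n ∀m (J(m,n) ∧ C(n))) ∨ (∃t ∃s (¬C(s) ∧ J(t,s)))
Extract every quantifier outward, since the variables are now distinct and don't occur free across branches:
  ∀n ∀m ∃t ∃s (J(m,n) ∧ C(n) ∨ ¬C(s) ∧ J(t,s))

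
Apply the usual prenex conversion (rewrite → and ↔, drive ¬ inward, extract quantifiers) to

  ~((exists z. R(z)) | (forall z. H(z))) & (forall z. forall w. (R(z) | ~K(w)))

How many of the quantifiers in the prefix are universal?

Push ¬ through the quantifiers and connectives to reach negation normal form:
  (forall z. ~R(z)) & (exists z. ~H(z)) & (forall z. forall w. (R(z) | ~K(w)))
Rename bound variables to avoid capture: z↦y, z↦b.
  (forall z. ~R(z)) & (exists y. ~H(y)) & (forall b. forall w. (R(b) | ~K(w)))
Finally move all quantifiers to the prefix:
  forall z. exists y. forall b. forall w. (~R(z) & ~H(y) & (R(b) | ~K(w)))
The prefix is forall z exists y forall b forall w: 3 universal, 1 existential.

3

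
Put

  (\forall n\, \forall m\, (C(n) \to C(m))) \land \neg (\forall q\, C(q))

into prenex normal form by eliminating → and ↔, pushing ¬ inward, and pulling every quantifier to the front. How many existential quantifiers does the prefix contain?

1

Rewrite implications/biconditionals: A → B as ¬A ∨ B.
  (\forall n\, \forall m\, (\neg C(n) \lor C(m))) \land \neg (\forall q\, C(q))
Push ¬ through the quantifiers and connectives to reach negation normal form:
  (\forall n\, \forall m\, (\neg C(n) \lor C(m))) \land (\exists q\, \neg C(q))
All bound variables are already distinct, so no renaming is needed.
Extract every quantifier outward, since the variables are now distinct and don't occur free across branches:
  \forall n\, \forall m\, \exists q\, ((\neg C(n) \lor C(m)) \land \neg C(q))
The prefix is \forall n \forall m \exists q: 2 universal, 1 existential.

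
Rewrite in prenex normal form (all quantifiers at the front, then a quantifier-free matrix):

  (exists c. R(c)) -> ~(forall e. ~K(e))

forall c. exists e. (~R(c) | K(e))

First replace A → B with ¬A ∨ B.
  ~(exists c. R(c)) | ~(forall e. ~K(e))
Move each ¬ inward, flipping quantifiers it crosses:
  (forall c. ~R(c)) | (exists e. K(e))
Finally move all quantifiers to the prefix:
  forall c. exists e. (~R(c) | K(e))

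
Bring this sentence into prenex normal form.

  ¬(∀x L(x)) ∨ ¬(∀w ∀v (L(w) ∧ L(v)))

∃x ∃w ∃v (¬L(x) ∨ ¬L(w) ∨ ¬L(v))

Drive negations inward (¬∀x A ≡ ∃x ¬A, ¬∃x A ≡ ∀x ¬A, De Morgan for ∧/∨):
  (∃x ¬L(x)) ∨ (∃w ∃v (¬L(w) ∨ ¬L(v)))
All bound variables are already distinct, so no renaming is needed.
Pull the quantifiers to the front (each side's bound variable is not free in the other side):
  ∃x ∃w ∃v (¬L(x) ∨ ¬L(w) ∨ ¬L(v))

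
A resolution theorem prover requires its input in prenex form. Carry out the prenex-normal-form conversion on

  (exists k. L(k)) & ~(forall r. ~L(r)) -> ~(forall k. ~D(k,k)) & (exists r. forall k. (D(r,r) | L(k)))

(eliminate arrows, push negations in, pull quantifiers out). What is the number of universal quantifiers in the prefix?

Eliminate → and ↔ using ¬ and ∨.
  ~((exists k. L(k)) & ~(forall r. ~L(r))) | ~(forall k. ~D(k,k)) & (exists r. forall k. (D(r,r) | L(k)))
Move each ¬ inward, flipping quantifiers it crosses:
  (forall k. ~L(k)) | (forall r. ~L(r)) | (exists k. D(k,k)) & (exists r. forall k. (D(r,r) | L(k)))
Standardize variables apart so no two quantifiers bind the same name: k↦w1, r↦p, k↦t.
  (forall k. ~L(k)) | (forall r. ~L(r)) | (exists w1. D(w1,w1)) & (exists p. forall t. (D(p,p) | L(t)))
Finally move all quantifiers to the prefix:
  forall k. forall r. exists w1. exists p. forall t. (~L(k) | ~L(r) | D(w1,w1) & (D(p,p) | L(t)))
The prefix is forall k forall r exists w1 exists p forall t: 3 universal, 2 existential.

3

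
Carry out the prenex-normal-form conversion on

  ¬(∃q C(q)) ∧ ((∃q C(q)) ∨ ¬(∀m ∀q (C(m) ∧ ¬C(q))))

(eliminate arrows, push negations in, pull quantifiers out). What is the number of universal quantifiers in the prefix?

1

Move each ¬ inward, flipping quantifiers it crosses:
  (∀q ¬C(q)) ∧ ((∃q C(q)) ∨ (∃m ∃q (¬C(m) ∨ C(q))))
Give each quantifier a distinct variable: q↦r, q↦s.
  (∀q ¬C(q)) ∧ ((∃r C(r)) ∨ (∃m ∃s (¬C(m) ∨ C(s))))
Extract every quantifier outward, since the variables are now distinct and don't occur free across branches:
  ∀q ∃r ∃m ∃s (¬C(q) ∧ (C(r) ∨ ¬C(m) ∨ C(s)))
The prefix is ∀q ∃r ∃m ∃s: 1 universal, 3 existential.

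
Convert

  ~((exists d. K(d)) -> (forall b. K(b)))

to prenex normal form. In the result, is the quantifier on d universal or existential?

existential

Eliminate → and ↔ using ¬ and ∨.
  ~(~(exists d. K(d)) | (forall b. K(b)))
Push ¬ through the quantifiers and connectives to reach negation normal form:
  (exists d. K(d)) & (exists b. ~K(b))
All bound variables are already distinct, so no renaming is needed.
Pull the quantifiers to the front (each side's bound variable is not free in the other side):
  exists d. exists b. (K(d) & ~K(b))
The quantifier exists d sits under an even number of negations (counting the antecedent side of each →), so it remains existential.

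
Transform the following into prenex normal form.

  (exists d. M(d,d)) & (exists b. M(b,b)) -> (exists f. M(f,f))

forall d. forall b. exists f. (~M(d,d) | ~M(b,b) | M(f,f))

First replace A → B with ¬A ∨ B.
  ~((exists d. M(d,d)) & (exists b. M(b,b))) | (exists f. M(f,f))
Move each ¬ inward, flipping quantifiers it crosses:
  (forall d. ~M(d,d)) | (forall b. ~M(b,b)) | (exists f. M(f,f))
All bound variables are already distinct, so no renaming is needed.
Extract every quantifier outward, since the variables are now distinct and don't occur free across branches:
  forall d. forall b. exists f. (~M(d,d) | ~M(b,b) | M(f,f))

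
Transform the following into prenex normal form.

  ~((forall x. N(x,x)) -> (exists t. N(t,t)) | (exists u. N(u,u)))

Eliminate → and ↔ using ¬ and ∨.
  ~(~(forall x. N(x,x)) | (exists t. N(t,t)) | (exists u. N(u,u)))
Push ¬ through the quantifiers and connectives to reach negation normal form:
  (forall x. N(x,x)) & (forall t. ~N(t,t)) & (forall u. ~N(u,u))
All bound variables are already distinct, so no renaming is needed.
Extract every quantifier outward, since the variables are now distinct and don't occur free across branches:
  forall x. forall t. forall u. (N(x,x) & ~N(t,t) & ~N(u,u))

forall x. forall t. forall u. (N(x,x) & ~N(t,t) & ~N(u,u))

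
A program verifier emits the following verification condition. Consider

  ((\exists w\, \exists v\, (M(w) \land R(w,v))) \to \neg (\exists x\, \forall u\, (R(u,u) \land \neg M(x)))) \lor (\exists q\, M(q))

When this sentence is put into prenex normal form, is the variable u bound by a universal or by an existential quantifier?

Rewrite implications/biconditionals: A → B as ¬A ∨ B.
  \neg (\exists w\, \exists v\, (M(w) \land R(w,v))) \lor \neg (\exists x\, \forall u\, (R(u,u) \land \neg M(x))) \lor (\exists q\, M(q))
Drive negations inward (¬∀x A ≡ ∃x ¬A, ¬∃x A ≡ ∀x ¬A, De Morgan for ∧/∨):
  (\forall w\, \forall v\, (\neg M(w) \lor \neg R(w,v))) \lor (\forall x\, \exists u\, (\neg R(u,u) \lor M(x))) \lor (\exists q\, M(q))
All bound variables are already distinct, so no renaming is needed.
Finally move all quantifiers to the prefix:
  \forall w\, \forall v\, \forall x\, \exists u\, \exists q\, (\neg M(w) \lor \neg R(w,v) \lor \neg R(u,u) \lor M(x) \lor M(q))
The quantifier \forall u sits under an odd number of negations (counting the antecedent side of each →), so it flips to \exists u.

existential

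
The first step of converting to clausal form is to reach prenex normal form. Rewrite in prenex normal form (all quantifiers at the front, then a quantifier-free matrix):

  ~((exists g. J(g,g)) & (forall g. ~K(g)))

Move each ¬ inward, flipping quantifiers it crosses:
  (forall g. ~J(g,g)) | (exists g. K(g))
Rename bound variables to avoid capture: g↦u.
  (forall g. ~J(g,g)) | (exists u. K(u))
Finally move all quantifiers to the prefix:
  forall g. exists u. (~J(g,g) | K(u))

forall g. exists u. (~J(g,g) | K(u))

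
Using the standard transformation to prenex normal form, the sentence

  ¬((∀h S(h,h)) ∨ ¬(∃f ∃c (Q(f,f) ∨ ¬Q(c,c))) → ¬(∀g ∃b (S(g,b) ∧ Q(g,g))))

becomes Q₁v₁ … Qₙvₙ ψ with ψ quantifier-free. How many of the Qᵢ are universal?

Rewrite implications/biconditionals: A → B as ¬A ∨ B.
  ¬(¬((∀h S(h,h)) ∨ ¬(∃f ∃c (Q(f,f) ∨ ¬Q(c,c)))) ∨ ¬(∀g ∃b (S(g,b) ∧ Q(g,g))))
Drive negations inward (¬∀x A ≡ ∃x ¬A, ¬∃x A ≡ ∀x ¬A, De Morgan for ∧/∨):
  ((∀h S(h,h)) ∨ (∀f ∀c (¬Q(f,f) ∧ Q(c,c)))) ∧ (∀g ∃b (S(g,b) ∧ Q(g,g)))
Pull the quantifiers to the front (each side's bound variable is not free in the other side):
  ∀h ∀f ∀c ∀g ∃b ((S(h,h) ∨ ¬Q(f,f) ∧ Q(c,c)) ∧ S(g,b) ∧ Q(g,g))
The prefix is ∀h ∀f ∀c ∀g ∃b: 4 universal, 1 existential.

4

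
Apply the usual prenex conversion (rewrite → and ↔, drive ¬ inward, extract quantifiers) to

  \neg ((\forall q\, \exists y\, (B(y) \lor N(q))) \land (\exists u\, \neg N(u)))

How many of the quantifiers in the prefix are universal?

2

Move each ¬ inward, flipping quantifiers it crosses:
  (\exists q\, \forall y\, (\neg B(y) \land \neg N(q))) \lor (\forall u\, N(u))
Finally move all quantifiers to the prefix:
  \exists q\, \forall y\, \forall u\, (\neg B(y) \land \neg N(q) \lor N(u))
The prefix is \exists q \forall y \forall u: 2 universal, 1 existential.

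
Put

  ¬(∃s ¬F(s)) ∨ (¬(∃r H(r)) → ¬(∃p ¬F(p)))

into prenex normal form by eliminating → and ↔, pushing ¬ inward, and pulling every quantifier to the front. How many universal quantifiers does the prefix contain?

2

Eliminate → and ↔ using ¬ and ∨.
  ¬(∃s ¬F(s)) ∨ ¬¬(∃r H(r)) ∨ ¬(∃p ¬F(p))
Push ¬ through the quantifiers and connectives to reach negation normal form:
  (∀s F(s)) ∨ (∃r H(r)) ∨ (∀p F(p))
Finally move all quantifiers to the prefix:
  ∀s ∃r ∀p (F(s) ∨ H(r) ∨ F(p))
The prefix is ∀s ∃r ∀p: 2 universal, 1 existential.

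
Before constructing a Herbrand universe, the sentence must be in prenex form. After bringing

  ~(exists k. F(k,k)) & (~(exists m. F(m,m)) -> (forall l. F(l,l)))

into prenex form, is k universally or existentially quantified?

Eliminate → and ↔ using ¬ and ∨.
  ~(exists k. F(k,k)) & (~~(exists m. F(m,m)) | (forall l. F(l,l)))
Move each ¬ inward, flipping quantifiers it crosses:
  (forall k. ~F(k,k)) & ((exists m. F(m,m)) | (forall l. F(l,l)))
All bound variables are already distinct, so no renaming is needed.
Extract every quantifier outward, since the variables are now distinct and don't occur free across branches:
  forall k. exists m. forall l. (~F(k,k) & (F(m,m) | F(l,l)))
The quantifier exists k sits under an odd number of negations (counting the antecedent side of each →), so it flips to forall k.

universal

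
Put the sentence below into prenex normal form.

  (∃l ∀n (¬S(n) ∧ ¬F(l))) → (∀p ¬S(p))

∀l ∃n ∀p (S(n) ∨ F(l) ∨ ¬S(p))

Eliminate → and ↔ using ¬ and ∨.
  ¬(∃l ∀n (¬S(n) ∧ ¬F(l))) ∨ (∀p ¬S(p))
Drive negations inward (¬∀x A ≡ ∃x ¬A, ¬∃x A ≡ ∀x ¬A, De Morgan for ∧/∨):
  (∀l ∃n (S(n) ∨ F(l))) ∨ (∀p ¬S(p))
All bound variables are already distinct, so no renaming is needed.
Extract every quantifier outward, since the variables are now distinct and don't occur free across branches:
  ∀l ∃n ∀p (S(n) ∨ F(l) ∨ ¬S(p))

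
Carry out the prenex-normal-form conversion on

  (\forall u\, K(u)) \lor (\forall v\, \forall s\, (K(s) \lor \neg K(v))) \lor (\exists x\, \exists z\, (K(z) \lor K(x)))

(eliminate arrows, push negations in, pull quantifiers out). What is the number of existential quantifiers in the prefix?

2

All bound variables are already distinct, so no renaming is needed.
Finally move all quantifiers to the prefix:
  \forall u\, \forall v\, \forall s\, \exists x\, \exists z\, (K(u) \lor K(s) \lor \neg K(v) \lor K(z) \lor K(x))
The prefix is \forall u \forall v \forall s \exists x \exists z: 3 universal, 2 existential.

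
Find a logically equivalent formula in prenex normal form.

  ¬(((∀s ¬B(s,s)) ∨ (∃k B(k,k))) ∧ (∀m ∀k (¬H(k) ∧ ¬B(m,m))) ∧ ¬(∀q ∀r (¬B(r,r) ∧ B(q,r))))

∃s ∀k ∃m ∃a ∀q ∀r (B(s,s) ∧ ¬B(k,k) ∨ H(a) ∨ B(m,m) ∨ ¬B(r,r) ∧ B(q,r))

Push ¬ through the quantifiers and connectives to reach negation normal form:
  (∃s B(s,s)) ∧ (∀k ¬B(k,k)) ∨ (∃m ∃k (H(k) ∨ B(m,m))) ∨ (∀q ∀r (¬B(r,r) ∧ B(q,r)))
Standardize variables apart so no two quantifiers bind the same name: k↦a.
  (∃s B(s,s)) ∧ (∀k ¬B(k,k)) ∨ (∃m ∃a (H(a) ∨ B(m,m))) ∨ (∀q ∀r (¬B(r,r) ∧ B(q,r)))
Finally move all quantifiers to the prefix:
  ∃s ∀k ∃m ∃a ∀q ∀r (B(s,s) ∧ ¬B(k,k) ∨ H(a) ∨ B(m,m) ∨ ¬B(r,r) ∧ B(q,r))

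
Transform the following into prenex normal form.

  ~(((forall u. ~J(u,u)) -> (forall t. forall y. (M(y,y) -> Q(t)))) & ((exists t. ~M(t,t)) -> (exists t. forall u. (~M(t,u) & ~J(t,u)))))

forall u. exists t. exists y. exists x1. forall x. exists v. (~J(u,u) & M(y,y) & ~Q(t) | ~M(x1,x1) & (M(x,v) | J(x,v)))

First replace A → B with ¬A ∨ B.
  ~((~(forall u. ~J(u,u)) | (forall t. forall y. (~M(y,y) | Q(t)))) & (~(exists t. ~M(t,t)) | (exists t. forall u. (~M(t,u) & ~J(t,u)))))
Push ¬ through the quantifiers and connectives to reach negation normal form:
  (forall u. ~J(u,u)) & (exists t. exists y. (M(y,y) & ~Q(t))) | (exists t. ~M(t,t)) & (forall t. exists u. (M(t,u) | J(t,u)))
Give each quantifier a distinct variable: t↦x1, t↦x, u↦v.
  (forall u. ~J(u,u)) & (exists t. exists y. (M(y,y) & ~Q(t))) | (exists x1. ~M(x1,x1)) & (forall x. exists v. (M(x,v) | J(x,v)))
Finally move all quantifiers to the prefix:
  forall u. exists t. exists y. exists x1. forall x. exists v. (~J(u,u) & M(y,y) & ~Q(t) | ~M(x1,x1) & (M(x,v) | J(x,v)))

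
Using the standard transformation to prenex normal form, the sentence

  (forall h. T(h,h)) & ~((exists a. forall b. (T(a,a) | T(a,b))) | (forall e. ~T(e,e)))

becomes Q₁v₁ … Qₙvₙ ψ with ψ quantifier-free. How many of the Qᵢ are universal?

Move each ¬ inward, flipping quantifiers it crosses:
  (forall h. T(h,h)) & (forall a. exists b. (~T(a,a) & ~T(a,b))) & (exists e. T(e,e))
Pull the quantifiers to the front (each side's bound variable is not free in the other side):
  forall h. forall a. exists b. exists e. (T(h,h) & ~T(a,a) & ~T(a,b) & T(e,e))
The prefix is forall h forall a exists b exists e: 2 universal, 2 existential.

2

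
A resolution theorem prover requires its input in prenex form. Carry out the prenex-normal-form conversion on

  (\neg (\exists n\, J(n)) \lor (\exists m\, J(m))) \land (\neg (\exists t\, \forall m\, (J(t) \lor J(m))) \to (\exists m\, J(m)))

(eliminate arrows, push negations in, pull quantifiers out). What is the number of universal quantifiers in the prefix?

2

First replace A → B with ¬A ∨ B.
  (\neg (\exists n\, J(n)) \lor (\exists m\, J(m))) \land (\neg \neg (\exists t\, \forall m\, (J(t) \lor J(m))) \lor (\exists m\, J(m)))
Push ¬ through the quantifiers and connectives to reach negation normal form:
  ((\forall n\, \neg J(n)) \lor (\exists m\, J(m))) \land ((\exists t\, \forall m\, (J(t) \lor J(m))) \lor (\exists m\, J(m)))
Rename bound variables to avoid capture: m↦s, m↦x.
  ((\forall n\, \neg J(n)) \lor (\exists m\, J(m))) \land ((\exists t\, \forall s\, (J(t) \lor J(s))) \lor (\exists x\, J(x)))
Pull the quantifiers to the front (each side's bound variable is not free in the other side):
  \forall n\, \exists m\, \exists t\, \forall s\, \exists x\, ((\neg J(n) \lor J(m)) \land (J(t) \lor J(s) \lor J(x)))
The prefix is \forall n \exists m \exists t \forall s \exists x: 2 universal, 3 existential.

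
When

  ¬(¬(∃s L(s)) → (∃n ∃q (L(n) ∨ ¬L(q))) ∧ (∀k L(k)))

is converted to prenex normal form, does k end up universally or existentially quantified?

existential

First replace A → B with ¬A ∨ B.
  ¬(¬¬(∃s L(s)) ∨ (∃n ∃q (L(n) ∨ ¬L(q))) ∧ (∀k L(k)))
Move each ¬ inward, flipping quantifiers it crosses:
  (∀s ¬L(s)) ∧ ((∀n ∀q (¬L(n) ∧ L(q))) ∨ (∃k ¬L(k)))
Extract every quantifier outward, since the variables are now distinct and don't occur free across branches:
  ∀s ∀n ∀q ∃k (¬L(s) ∧ (¬L(n) ∧ L(q) ∨ ¬L(k)))
The quantifier ∀k sits under an odd number of negations (counting the antecedent side of each →), so it flips to ∃k.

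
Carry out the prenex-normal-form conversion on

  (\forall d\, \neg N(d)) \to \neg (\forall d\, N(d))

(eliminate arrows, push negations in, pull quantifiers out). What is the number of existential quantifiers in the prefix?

2

Rewrite implications/biconditionals: A → B as ¬A ∨ B.
  \neg (\forall d\, \neg N(d)) \lor \neg (\forall d\, N(d))
Move each ¬ inward, flipping quantifiers it crosses:
  (\exists d\, N(d)) \lor (\exists d\, \neg N(d))
Standardize variables apart so no two quantifiers bind the same name: d↦q.
  (\exists d\, N(d)) \lor (\exists q\, \neg N(q))
Extract every quantifier outward, since the variables are now distinct and don't occur free across branches:
  \exists d\, \exists q\, (N(d) \lor \neg N(q))
The prefix is \exists d \exists q: 0 universal, 2 existential.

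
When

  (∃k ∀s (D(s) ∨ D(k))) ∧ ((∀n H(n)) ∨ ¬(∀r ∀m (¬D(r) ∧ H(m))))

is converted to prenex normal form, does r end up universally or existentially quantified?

existential

Drive negations inward (¬∀x A ≡ ∃x ¬A, ¬∃x A ≡ ∀x ¬A, De Morgan for ∧/∨):
  (∃k ∀s (D(s) ∨ D(k))) ∧ ((∀n H(n)) ∨ (∃r ∃m (D(r) ∨ ¬H(m))))
All bound variables are already distinct, so no renaming is needed.
Finally move all quantifiers to the prefix:
  ∃k ∀s ∀n ∃r ∃m ((D(s) ∨ D(k)) ∧ (H(n) ∨ D(r) ∨ ¬H(m)))
The quantifier ∀r sits under an odd number of negations, so it flips to ∃r.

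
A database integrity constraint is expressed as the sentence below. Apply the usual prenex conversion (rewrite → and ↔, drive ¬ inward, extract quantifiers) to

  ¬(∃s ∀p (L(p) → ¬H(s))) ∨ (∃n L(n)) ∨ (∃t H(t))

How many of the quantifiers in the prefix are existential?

Eliminate → and ↔ using ¬ and ∨.
  ¬(∃s ∀p (¬L(p) ∨ ¬H(s))) ∨ (∃n L(n)) ∨ (∃t H(t))
Drive negations inward (¬∀x A ≡ ∃x ¬A, ¬∃x A ≡ ∀x ¬A, De Morgan for ∧/∨):
  (∀s ∃p (L(p) ∧ H(s))) ∨ (∃n L(n)) ∨ (∃t H(t))
Finally move all quantifiers to the prefix:
  ∀s ∃p ∃n ∃t (L(p) ∧ H(s) ∨ L(n) ∨ H(t))
The prefix is ∀s ∃p ∃n ∃t: 1 universal, 3 existential.

3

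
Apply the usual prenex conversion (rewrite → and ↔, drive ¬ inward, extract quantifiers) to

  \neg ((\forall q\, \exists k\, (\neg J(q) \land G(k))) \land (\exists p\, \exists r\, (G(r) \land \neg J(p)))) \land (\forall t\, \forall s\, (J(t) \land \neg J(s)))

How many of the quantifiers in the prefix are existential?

1

Drive negations inward (¬∀x A ≡ ∃x ¬A, ¬∃x A ≡ ∀x ¬A, De Morgan for ∧/∨):
  ((\exists q\, \forall k\, (J(q) \lor \neg G(k))) \lor (\forall p\, \forall r\, (\neg G(r) \lor J(p)))) \land (\forall t\, \forall s\, (J(t) \land \neg J(s)))
All bound variables are already distinct, so no renaming is needed.
Extract every quantifier outward, since the variables are now distinct and don't occur free across branches:
  \exists q\, \forall k\, \forall p\, \forall r\, \forall t\, \forall s\, ((J(q) \lor \neg G(k) \lor \neg G(r) \lor J(p)) \land J(t) \land \neg J(s))
The prefix is \exists q \forall k \forall p \forall r \forall t \forall s: 5 universal, 1 existential.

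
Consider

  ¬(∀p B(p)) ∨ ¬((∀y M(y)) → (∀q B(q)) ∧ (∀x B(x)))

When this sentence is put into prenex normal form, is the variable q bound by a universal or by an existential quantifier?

First replace A → B with ¬A ∨ B.
  ¬(∀p B(p)) ∨ ¬(¬(∀y M(y)) ∨ (∀q B(q)) ∧ (∀x B(x)))
Push ¬ through the quantifiers and connectives to reach negation normal form:
  (∃p ¬B(p)) ∨ (∀y M(y)) ∧ ((∃q ¬B(q)) ∨ (∃x ¬B(x)))
All bound variables are already distinct, so no renaming is needed.
Finally move all quantifiers to the prefix:
  ∃p ∀y ∃q ∃x (¬B(p) ∨ M(y) ∧ (¬B(q) ∨ ¬B(x)))
The quantifier ∀q sits under an odd number of negations (counting the antecedent side of each →), so it flips to ∃q.

existential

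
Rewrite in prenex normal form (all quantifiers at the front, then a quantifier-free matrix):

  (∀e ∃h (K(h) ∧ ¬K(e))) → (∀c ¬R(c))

∃e ∀h ∀c (¬K(h) ∨ K(e) ∨ ¬R(c))

Rewrite implications/biconditionals: A → B as ¬A ∨ B.
  ¬(∀e ∃h (K(h) ∧ ¬K(e))) ∨ (∀c ¬R(c))
Move each ¬ inward, flipping quantifiers it crosses:
  (∃e ∀h (¬K(h) ∨ K(e))) ∨ (∀c ¬R(c))
Pull the quantifiers to the front (each side's bound variable is not free in the other side):
  ∃e ∀h ∀c (¬K(h) ∨ K(e) ∨ ¬R(c))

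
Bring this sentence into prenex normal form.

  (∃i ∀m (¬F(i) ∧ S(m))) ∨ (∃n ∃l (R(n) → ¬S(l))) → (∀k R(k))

First replace A → B with ¬A ∨ B.
  ¬((∃i ∀m (¬F(i) ∧ S(m))) ∨ (∃n ∃l (¬R(n) ∨ ¬S(l)))) ∨ (∀k R(k))
Drive negations inward (¬∀x A ≡ ∃x ¬A, ¬∃x A ≡ ∀x ¬A, De Morgan for ∧/∨):
  (∀i ∃m (F(i) ∨ ¬S(m))) ∧ (∀n ∀l (R(n) ∧ S(l))) ∨ (∀k R(k))
Extract every quantifier outward, since the variables are now distinct and don't occur free across branches:
  ∀i ∃m ∀n ∀l ∀k ((F(i) ∨ ¬S(m)) ∧ R(n) ∧ S(l) ∨ R(k))

∀i ∃m ∀n ∀l ∀k ((F(i) ∨ ¬S(m)) ∧ R(n) ∧ S(l) ∨ R(k))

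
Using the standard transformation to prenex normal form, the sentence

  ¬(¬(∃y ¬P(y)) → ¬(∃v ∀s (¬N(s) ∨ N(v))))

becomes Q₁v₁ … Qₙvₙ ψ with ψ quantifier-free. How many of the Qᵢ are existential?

Rewrite implications/biconditionals: A → B as ¬A ∨ B.
  ¬(¬¬(∃y ¬P(y)) ∨ ¬(∃v ∀s (¬N(s) ∨ N(v))))
Drive negations inward (¬∀x A ≡ ∃x ¬A, ¬∃x A ≡ ∀x ¬A, De Morgan for ∧/∨):
  (∀y P(y)) ∧ (∃v ∀s (¬N(s) ∨ N(v)))
All bound variables are already distinct, so no renaming is needed.
Finally move all quantifiers to the prefix:
  ∀y ∃v ∀s (P(y) ∧ (¬N(s) ∨ N(v)))
The prefix is ∀y ∃v ∀s: 2 universal, 1 existential.

1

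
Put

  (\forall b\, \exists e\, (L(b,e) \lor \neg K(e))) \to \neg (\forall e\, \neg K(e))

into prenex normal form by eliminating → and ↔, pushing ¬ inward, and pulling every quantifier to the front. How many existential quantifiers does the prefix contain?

Eliminate → and ↔ using ¬ and ∨.
  \neg (\forall b\, \exists e\, (L(b,e) \lor \neg K(e))) \lor \neg (\forall e\, \neg K(e))
Move each ¬ inward, flipping quantifiers it crosses:
  (\exists b\, \forall e\, (\neg L(b,e) \land K(e))) \lor (\exists e\, K(e))
Rename bound variables to avoid capture: e↦t.
  (\exists b\, \forall e\, (\neg L(b,e) \land K(e))) \lor (\exists t\, K(t))
Finally move all quantifiers to the prefix:
  \exists b\, \forall e\, \exists t\, (\neg L(b,e) \land K(e) \lor K(t))
The prefix is \exists b \forall e \exists t: 1 universal, 2 existential.

2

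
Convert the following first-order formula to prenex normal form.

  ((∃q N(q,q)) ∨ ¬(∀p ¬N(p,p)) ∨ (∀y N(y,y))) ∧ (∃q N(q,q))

Move each ¬ inward, flipping quantifiers it crosses:
  ((∃q N(q,q)) ∨ (∃p N(p,p)) ∨ (∀y N(y,y))) ∧ (∃q N(q,q))
Standardize variables apart so no two quantifiers bind the same name: q↦w.
  ((∃q N(q,q)) ∨ (∃p N(p,p)) ∨ (∀y N(y,y))) ∧ (∃w N(w,w))
Finally move all quantifiers to the prefix:
  ∃q ∃p ∀y ∃w ((N(q,q) ∨ N(p,p) ∨ N(y,y)) ∧ N(w,w))

∃q ∃p ∀y ∃w ((N(q,q) ∨ N(p,p) ∨ N(y,y)) ∧ N(w,w))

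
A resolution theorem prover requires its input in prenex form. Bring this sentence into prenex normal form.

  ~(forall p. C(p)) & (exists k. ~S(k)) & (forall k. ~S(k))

exists p. exists k. forall z1. (~C(p) & ~S(k) & ~S(z1))

Drive negations inward (¬∀x A ≡ ∃x ¬A, ¬∃x A ≡ ∀x ¬A, De Morgan for ∧/∨):
  (exists p. ~C(p)) & (exists k. ~S(k)) & (forall k. ~S(k))
Standardize variables apart so no two quantifiers bind the same name: k↦z1.
  (exists p. ~C(p)) & (exists k. ~S(k)) & (forall z1. ~S(z1))
Finally move all quantifiers to the prefix:
  exists p. exists k. forall z1. (~C(p) & ~S(k) & ~S(z1))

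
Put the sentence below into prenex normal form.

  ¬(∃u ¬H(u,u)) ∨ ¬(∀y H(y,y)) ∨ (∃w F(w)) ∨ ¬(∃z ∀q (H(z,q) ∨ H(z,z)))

∀u ∃y ∃w ∀z ∃q (H(u,u) ∨ ¬H(y,y) ∨ F(w) ∨ ¬H(z,q) ∧ ¬H(z,z))

Push ¬ through the quantifiers and connectives to reach negation normal form:
  (∀u H(u,u)) ∨ (∃y ¬H(y,y)) ∨ (∃w F(w)) ∨ (∀z ∃q (¬H(z,q) ∧ ¬H(z,z)))
Extract every quantifier outward, since the variables are now distinct and don't occur free across branches:
  ∀u ∃y ∃w ∀z ∃q (H(u,u) ∨ ¬H(y,y) ∨ F(w) ∨ ¬H(z,q) ∧ ¬H(z,z))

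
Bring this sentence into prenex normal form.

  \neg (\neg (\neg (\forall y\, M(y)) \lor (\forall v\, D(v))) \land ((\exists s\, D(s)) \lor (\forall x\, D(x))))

Drive negations inward (¬∀x A ≡ ∃x ¬A, ¬∃x A ≡ ∀x ¬A, De Morgan for ∧/∨):
  (\exists y\, \neg M(y)) \lor (\forall v\, D(v)) \lor (\forall s\, \neg D(s)) \land (\exists x\, \neg D(x))
Finally move all quantifiers to the prefix:
  \exists y\, \forall v\, \forall s\, \exists x\, (\neg M(y) \lor D(v) \lor \neg D(s) \land \neg D(x))

\exists y\, \forall v\, \forall s\, \exists x\, (\neg M(y) \lor D(v) \lor \neg D(s) \land \neg D(x))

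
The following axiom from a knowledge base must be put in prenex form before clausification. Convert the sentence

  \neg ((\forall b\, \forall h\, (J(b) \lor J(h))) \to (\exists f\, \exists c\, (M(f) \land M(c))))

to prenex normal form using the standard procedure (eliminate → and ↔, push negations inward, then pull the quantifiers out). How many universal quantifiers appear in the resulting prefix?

Rewrite implications/biconditionals: A → B as ¬A ∨ B.
  \neg (\neg (\forall b\, \forall h\, (J(b) \lor J(h))) \lor (\exists f\, \exists c\, (M(f) \land M(c))))
Move each ¬ inward, flipping quantifiers it crosses:
  (\forall b\, \forall h\, (J(b) \lor J(h))) \land (\forall f\, \forall c\, (\neg M(f) \lor \neg M(c)))
All bound variables are already distinct, so no renaming is needed.
Pull the quantifiers to the front (each side's bound variable is not free in the other side):
  \forall b\, \forall h\, \forall f\, \forall c\, ((J(b) \lor J(h)) \land (\neg M(f) \lor \neg M(c)))
The prefix is \forall b \forall h \forall f \forall c: 4 universal, 0 existential.

4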